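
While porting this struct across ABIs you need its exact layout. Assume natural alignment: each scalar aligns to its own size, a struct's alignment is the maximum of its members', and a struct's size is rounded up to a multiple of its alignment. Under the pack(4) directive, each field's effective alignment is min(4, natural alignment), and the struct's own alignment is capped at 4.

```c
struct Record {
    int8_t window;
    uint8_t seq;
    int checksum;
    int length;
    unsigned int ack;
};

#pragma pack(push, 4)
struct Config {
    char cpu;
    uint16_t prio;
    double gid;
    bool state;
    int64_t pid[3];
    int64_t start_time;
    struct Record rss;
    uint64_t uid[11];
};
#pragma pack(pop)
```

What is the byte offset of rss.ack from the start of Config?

Record: window at 0 (size 1, align 1) → ends 1; seq at 1 (size 1, align 1) → ends 2; pad 2 to align 4 for checksum; checksum at 4 (size 4, align 4) → ends 8; length at 8 (size 4, align 4) → ends 12; ack at 12 (size 4, align 4) → ends 16; total 16 bytes, alignment 4
cpu at 0 (size 1, align 1) → ends 1
pad 1 to align 2 for prio
prio at 2 (size 2, align 2) → ends 4
gid at 4 (size 8, align 4) → ends 12
state at 12 (size 1, align 1) → ends 13
pad 3 to align 4 for pid
pid at 16 (size 24, align 4) → ends 40
start_time at 40 (size 8, align 4) → ends 48
rss at 48 (size 16, align 4) → ends 64
within Record: ack at 12
48 + 12 = 60

60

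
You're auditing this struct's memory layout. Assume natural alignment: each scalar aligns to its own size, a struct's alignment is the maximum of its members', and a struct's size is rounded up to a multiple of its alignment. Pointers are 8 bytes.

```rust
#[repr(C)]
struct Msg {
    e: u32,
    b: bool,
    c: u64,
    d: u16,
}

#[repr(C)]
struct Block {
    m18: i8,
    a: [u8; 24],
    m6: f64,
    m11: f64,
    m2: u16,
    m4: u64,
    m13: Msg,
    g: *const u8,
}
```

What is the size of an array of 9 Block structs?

Msg: e at 0 (size 4, align 4) → ends 4; b at 4 (size 1, align 1) → ends 5; pad 3 to align 8 for c; c at 8 (size 8, align 8) → ends 16; d at 16 (size 2, align 2) → ends 18; tail pad 6 to reach multiple of 8; total 24 bytes, alignment 8
m18 at 0 (size 1, align 1) → ends 1
a at 1 (size 24, align 1) → ends 25
pad 7 to align 8 for m6
m6 at 32 (size 8, align 8) → ends 40
m11 at 40 (size 8, align 8) → ends 48
m2 at 48 (size 2, align 2) → ends 50
pad 6 to align 8 for m4
m4 at 56 (size 8, align 8) → ends 64
m13 at 64 (size 24, align 8) → ends 88
g at 88 (size 8, align 8) → ends 96
total 96 bytes, alignment 8
array of 9: 9 × 96 = 864

864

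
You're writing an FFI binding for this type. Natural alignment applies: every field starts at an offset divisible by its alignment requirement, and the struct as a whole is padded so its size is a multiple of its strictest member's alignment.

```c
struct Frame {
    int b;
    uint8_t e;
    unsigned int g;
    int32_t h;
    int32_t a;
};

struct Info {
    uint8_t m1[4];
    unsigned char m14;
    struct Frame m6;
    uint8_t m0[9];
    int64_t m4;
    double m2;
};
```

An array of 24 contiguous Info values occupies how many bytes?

1344

Frame: b at 0 (size 4, align 4) → ends 4; e at 4 (size 1, align 1) → ends 5; pad 3 to align 4 for g; g at 8 (size 4, align 4) → ends 12; h at 12 (size 4, align 4) → ends 16; a at 16 (size 4, align 4) → ends 20; total 20 bytes, alignment 4
m1 at 0 (size 4, align 1) → ends 4
m14 at 4 (size 1, align 1) → ends 5
pad 3 to align 4 for m6
m6 at 8 (size 20, align 4) → ends 28
m0 at 28 (size 9, align 1) → ends 37
pad 3 to align 8 for m4
m4 at 40 (size 8, align 8) → ends 48
m2 at 48 (size 8, align 8) → ends 56
total 56 bytes, alignment 8
array of 24: 24 × 56 = 1344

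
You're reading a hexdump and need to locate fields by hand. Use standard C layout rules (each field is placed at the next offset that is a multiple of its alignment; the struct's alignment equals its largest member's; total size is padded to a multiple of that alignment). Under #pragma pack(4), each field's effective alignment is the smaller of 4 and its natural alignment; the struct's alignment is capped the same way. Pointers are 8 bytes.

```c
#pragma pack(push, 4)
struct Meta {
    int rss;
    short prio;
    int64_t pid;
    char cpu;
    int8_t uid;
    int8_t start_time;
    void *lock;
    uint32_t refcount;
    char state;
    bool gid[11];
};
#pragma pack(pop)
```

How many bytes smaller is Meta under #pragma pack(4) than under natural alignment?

natural layout:
  0..4  rss  (4B, 4-aligned)
  4..6  prio  (2B, 2-aligned)
  6..8  -- padding (2B)
  8..16  pid  (8B, 8-aligned)
  16..17  cpu  (1B, 1-aligned)
  17..18  uid  (1B, 1-aligned)
  18..19  start_time  (1B, 1-aligned)
  19..24  -- padding (5B)
  24..32  lock  (8B, 8-aligned)
  32..36  refcount  (4B, 4-aligned)
  36..37  state  (1B, 1-aligned)
  37..48  gid  (11B, 1-aligned)
  sizeof = 48, alignof = 8
packed(4) layout:
  0..4  rss  (4B, 4-aligned)
  4..6  prio  (2B, 2-aligned)
  6..8  -- padding (2B)
  8..16  pid  (8B, 4-aligned)
  16..17  cpu  (1B, 1-aligned)
  17..18  uid  (1B, 1-aligned)
  18..19  start_time  (1B, 1-aligned)
  19..20  -- padding (1B)
  20..28  lock  (8B, 4-aligned)
  28..32  refcount  (4B, 4-aligned)
  32..33  state  (1B, 1-aligned)
  33..44  gid  (11B, 1-aligned)
  sizeof = 44, alignof = 4
48 − 44 = 4

4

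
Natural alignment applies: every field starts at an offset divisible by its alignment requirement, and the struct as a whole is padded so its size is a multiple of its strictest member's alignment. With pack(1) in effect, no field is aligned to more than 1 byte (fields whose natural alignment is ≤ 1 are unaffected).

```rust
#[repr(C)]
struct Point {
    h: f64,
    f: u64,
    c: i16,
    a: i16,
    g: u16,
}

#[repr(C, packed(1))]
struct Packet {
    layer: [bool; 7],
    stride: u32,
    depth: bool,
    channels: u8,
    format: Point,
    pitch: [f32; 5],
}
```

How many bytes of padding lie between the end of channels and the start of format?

Point: h at 0 (size 8, align 8) → ends 8; f at 8 (size 8, align 8) → ends 16; c at 16 (size 2, align 2) → ends 18; a at 18 (size 2, align 2) → ends 20; g at 20 (size 2, align 2) → ends 22; tail pad 2 to reach multiple of 8; total 24 bytes, alignment 8
layer at 0 (size 7, align 1) → ends 7
stride at 7 (size 4, align 1) → ends 11
depth at 11 (size 1, align 1) → ends 12
channels at 12 (size 1, align 1) → ends 13
format at 13 (size 24, align 1) → ends 37

0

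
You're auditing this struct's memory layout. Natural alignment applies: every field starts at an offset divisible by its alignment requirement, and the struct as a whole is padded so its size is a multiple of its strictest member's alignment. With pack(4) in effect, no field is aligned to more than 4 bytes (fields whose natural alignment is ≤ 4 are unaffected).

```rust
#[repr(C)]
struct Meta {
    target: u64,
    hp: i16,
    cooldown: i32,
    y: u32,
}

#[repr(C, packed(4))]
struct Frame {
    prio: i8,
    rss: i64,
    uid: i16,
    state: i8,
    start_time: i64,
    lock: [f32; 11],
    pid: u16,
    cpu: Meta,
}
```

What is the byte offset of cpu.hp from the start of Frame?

Meta: @0: target [8B, align 8] → 8; @8: hp [2B, align 2] → 10; +2 pad (align 4); @12: cooldown [4B, align 4] → 16; @16: y [4B, align 4] → 20; +4 tail pad (align 8); size 24, align 8
@0: prio [1B, align 1] → 1
+3 pad (align 4)
@4: rss [8B, align 4] → 12
@12: uid [2B, align 2] → 14
@14: state [1B, align 1] → 15
+1 pad (align 4)
@16: start_time [8B, align 4] → 24
@24: lock [44B, align 4] → 68
@68: pid [2B, align 2] → 70
+2 pad (align 4)
@72: cpu [24B, align 4] → 96
within Meta: hp at 8
72 + 8 = 80

80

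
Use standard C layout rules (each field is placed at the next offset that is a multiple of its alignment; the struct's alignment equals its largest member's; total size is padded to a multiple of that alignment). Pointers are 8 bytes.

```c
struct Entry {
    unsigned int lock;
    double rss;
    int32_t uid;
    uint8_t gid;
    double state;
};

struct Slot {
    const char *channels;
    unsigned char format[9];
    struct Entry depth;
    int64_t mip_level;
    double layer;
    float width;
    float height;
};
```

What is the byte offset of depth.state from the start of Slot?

Entry: lock at 0 (size 4, align 4) → ends 4; pad 4 to align 8 for rss; rss at 8 (size 8, align 8) → ends 16; uid at 16 (size 4, align 4) → ends 20; gid at 20 (size 1, align 1) → ends 21; pad 3 to align 8 for state; state at 24 (size 8, align 8) → ends 32; total 32 bytes, alignment 8
channels at 0 (size 8, align 8) → ends 8
format at 8 (size 9, align 1) → ends 17
pad 7 to align 8 for depth
depth at 24 (size 32, align 8) → ends 56
within Entry: state at 24
24 + 24 = 48

48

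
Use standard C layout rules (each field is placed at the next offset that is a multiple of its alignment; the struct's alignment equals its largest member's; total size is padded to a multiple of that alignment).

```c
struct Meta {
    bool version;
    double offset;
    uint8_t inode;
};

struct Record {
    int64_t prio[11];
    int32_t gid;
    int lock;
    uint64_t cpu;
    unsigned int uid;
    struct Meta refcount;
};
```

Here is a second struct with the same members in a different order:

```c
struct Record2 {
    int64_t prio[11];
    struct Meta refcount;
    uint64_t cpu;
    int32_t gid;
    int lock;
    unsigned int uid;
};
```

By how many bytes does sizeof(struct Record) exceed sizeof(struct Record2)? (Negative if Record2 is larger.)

0

Meta: 0..1  version  (1B, 1-aligned); 1..8  -- padding (7B); 8..16  offset  (8B, 8-aligned); 16..17  inode  (1B, 1-aligned); 17..24  -- tail padding (7B); sizeof = 24, alignof = 8
0..88  prio  (88B, 8-aligned)
88..92  gid  (4B, 4-aligned)
92..96  lock  (4B, 4-aligned)
96..104  cpu  (8B, 8-aligned)
104..108  uid  (4B, 4-aligned)
108..112  -- padding (4B)
112..136  refcount  (24B, 8-aligned)
sizeof = 136, alignof = 8
— Record2 —
0..88  prio  (88B, 8-aligned)
88..112  refcount  (24B, 8-aligned)
112..120  cpu  (8B, 8-aligned)
120..124  gid  (4B, 4-aligned)
124..128  lock  (4B, 4-aligned)
128..132  uid  (4B, 4-aligned)
132..136  -- tail padding (4B)
sizeof = 136, alignof = 8
136 − 136 = 0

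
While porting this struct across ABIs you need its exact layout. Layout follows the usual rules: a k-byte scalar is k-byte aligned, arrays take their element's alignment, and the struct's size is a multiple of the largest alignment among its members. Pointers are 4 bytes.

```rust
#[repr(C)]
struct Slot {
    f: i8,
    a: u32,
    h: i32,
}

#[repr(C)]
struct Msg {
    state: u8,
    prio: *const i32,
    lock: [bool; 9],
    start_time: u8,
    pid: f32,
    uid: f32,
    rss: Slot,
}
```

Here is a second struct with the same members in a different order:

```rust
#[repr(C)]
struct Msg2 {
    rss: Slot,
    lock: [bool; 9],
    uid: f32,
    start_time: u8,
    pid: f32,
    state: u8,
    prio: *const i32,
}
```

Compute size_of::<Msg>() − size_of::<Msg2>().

Slot: 0..1  f  (1B, 1-aligned); 1..4  -- padding (3B); 4..8  a  (4B, 4-aligned); 8..12  h  (4B, 4-aligned); sizeof = 12, alignof = 4
0..1  state  (1B, 1-aligned)
1..4  -- padding (3B)
4..8  prio  (4B, 4-aligned)
8..17  lock  (9B, 1-aligned)
17..18  start_time  (1B, 1-aligned)
18..20  -- padding (2B)
20..24  pid  (4B, 4-aligned)
24..28  uid  (4B, 4-aligned)
28..40  rss  (12B, 4-aligned)
sizeof = 40, alignof = 4
— Msg2 —
0..12  rss  (12B, 4-aligned)
12..21  lock  (9B, 1-aligned)
21..24  -- padding (3B)
24..28  uid  (4B, 4-aligned)
28..29  start_time  (1B, 1-aligned)
29..32  -- padding (3B)
32..36  pid  (4B, 4-aligned)
36..37  state  (1B, 1-aligned)
37..40  -- padding (3B)
40..44  prio  (4B, 4-aligned)
sizeof = 44, alignof = 4
40 − 44 = -4

-4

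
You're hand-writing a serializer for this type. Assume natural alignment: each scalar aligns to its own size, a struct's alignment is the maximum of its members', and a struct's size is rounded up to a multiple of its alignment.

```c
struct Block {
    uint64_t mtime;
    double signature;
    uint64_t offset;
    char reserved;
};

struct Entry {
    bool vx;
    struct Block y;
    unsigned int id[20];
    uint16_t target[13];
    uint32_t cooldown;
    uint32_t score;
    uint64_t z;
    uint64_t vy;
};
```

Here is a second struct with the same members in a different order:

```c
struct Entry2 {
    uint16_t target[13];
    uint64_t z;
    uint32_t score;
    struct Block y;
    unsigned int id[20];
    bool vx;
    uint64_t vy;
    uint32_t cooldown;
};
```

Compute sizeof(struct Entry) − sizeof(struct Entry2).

-8

Block: @0: mtime [8B, align 8] → 8; @8: signature [8B, align 8] → 16; @16: offset [8B, align 8] → 24; @24: reserved [1B, align 1] → 25; +7 tail pad (align 8); size 32, align 8
@0: vx [1B, align 1] → 1
+7 pad (align 8)
@8: y [32B, align 8] → 40
@40: id [80B, align 4] → 120
@120: target [26B, align 2] → 146
+2 pad (align 4)
@148: cooldown [4B, align 4] → 152
@152: score [4B, align 4] → 156
+4 pad (align 8)
@160: z [8B, align 8] → 168
@168: vy [8B, align 8] → 176
size 176, align 8
— Entry2 —
@0: target [26B, align 2] → 26
+6 pad (align 8)
@32: z [8B, align 8] → 40
@40: score [4B, align 4] → 44
+4 pad (align 8)
@48: y [32B, align 8] → 80
@80: id [80B, align 4] → 160
@160: vx [1B, align 1] → 161
+7 pad (align 8)
@168: vy [8B, align 8] → 176
@176: cooldown [4B, align 4] → 180
+4 tail pad (align 8)
size 184, align 8
176 − 184 = -8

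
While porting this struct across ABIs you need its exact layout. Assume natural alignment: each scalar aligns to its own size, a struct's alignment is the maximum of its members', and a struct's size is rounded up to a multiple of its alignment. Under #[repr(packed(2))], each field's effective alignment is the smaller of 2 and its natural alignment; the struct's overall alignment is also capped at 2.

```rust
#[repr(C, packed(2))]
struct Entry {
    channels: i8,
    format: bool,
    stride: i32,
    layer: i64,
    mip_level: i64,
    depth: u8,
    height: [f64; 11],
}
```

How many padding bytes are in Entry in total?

1

@0: channels [1B, align 1] → 1
@1: format [1B, align 1] → 2
@2: stride [4B, align 2] → 6
@6: layer [8B, align 2] → 14
@14: mip_level [8B, align 2] → 22
@22: depth [1B, align 1] → 23
+1 pad (align 2)
@24: height [88B, align 2] → 112
size 112, align 2
data bytes 111, size 112 → padding 1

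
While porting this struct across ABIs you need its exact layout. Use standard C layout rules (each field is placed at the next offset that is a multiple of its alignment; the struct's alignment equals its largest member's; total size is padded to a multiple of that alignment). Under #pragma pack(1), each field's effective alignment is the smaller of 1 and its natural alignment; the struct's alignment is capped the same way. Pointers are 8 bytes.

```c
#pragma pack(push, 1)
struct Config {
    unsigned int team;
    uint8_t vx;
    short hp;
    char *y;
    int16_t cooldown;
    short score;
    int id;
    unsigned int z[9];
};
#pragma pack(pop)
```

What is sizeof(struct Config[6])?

@0: team [4B, align 1] → 4
@4: vx [1B, align 1] → 5
@5: hp [2B, align 1] → 7
@7: y [8B, align 1] → 15
@15: cooldown [2B, align 1] → 17
@17: score [2B, align 1] → 19
@19: id [4B, align 1] → 23
@23: z [36B, align 1] → 59
size 59, align 1
array of 6: 6 × 59 = 354

354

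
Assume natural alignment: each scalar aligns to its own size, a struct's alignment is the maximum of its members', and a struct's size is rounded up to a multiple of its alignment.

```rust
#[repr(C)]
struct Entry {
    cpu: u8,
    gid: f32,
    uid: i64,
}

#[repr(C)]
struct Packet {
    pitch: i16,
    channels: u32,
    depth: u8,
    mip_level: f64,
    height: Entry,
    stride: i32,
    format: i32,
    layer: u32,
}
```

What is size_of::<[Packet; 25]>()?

Entry: cpu at 0 (size 1, align 1) → ends 1; pad 3 to align 4 for gid; gid at 4 (size 4, align 4) → ends 8; uid at 8 (size 8, align 8) → ends 16; total 16 bytes, alignment 8
pitch at 0 (size 2, align 2) → ends 2
pad 2 to align 4 for channels
channels at 4 (size 4, align 4) → ends 8
depth at 8 (size 1, align 1) → ends 9
pad 7 to align 8 for mip_level
mip_level at 16 (size 8, align 8) → ends 24
height at 24 (size 16, align 8) → ends 40
stride at 40 (size 4, align 4) → ends 44
format at 44 (size 4, align 4) → ends 48
layer at 48 (size 4, align 4) → ends 52
tail pad 4 to reach multiple of 8
total 56 bytes, alignment 8
array of 25: 25 × 56 = 1400

1400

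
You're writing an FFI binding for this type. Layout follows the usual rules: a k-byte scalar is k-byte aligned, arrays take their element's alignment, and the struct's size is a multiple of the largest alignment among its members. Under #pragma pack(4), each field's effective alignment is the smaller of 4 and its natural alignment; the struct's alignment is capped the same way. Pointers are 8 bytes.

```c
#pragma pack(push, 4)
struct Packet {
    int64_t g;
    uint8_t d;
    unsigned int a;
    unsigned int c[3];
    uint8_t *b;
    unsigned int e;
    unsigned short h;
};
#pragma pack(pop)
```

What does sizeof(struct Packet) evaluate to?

g at 0 (size 8, align 4) → ends 8
d at 8 (size 1, align 1) → ends 9
pad 3 to align 4 for a
a at 12 (size 4, align 4) → ends 16
c at 16 (size 12, align 4) → ends 28
b at 28 (size 8, align 4) → ends 36
e at 36 (size 4, align 4) → ends 40
h at 40 (size 2, align 2) → ends 42
tail pad 2 to reach multiple of 4
total 44 bytes, alignment 4

44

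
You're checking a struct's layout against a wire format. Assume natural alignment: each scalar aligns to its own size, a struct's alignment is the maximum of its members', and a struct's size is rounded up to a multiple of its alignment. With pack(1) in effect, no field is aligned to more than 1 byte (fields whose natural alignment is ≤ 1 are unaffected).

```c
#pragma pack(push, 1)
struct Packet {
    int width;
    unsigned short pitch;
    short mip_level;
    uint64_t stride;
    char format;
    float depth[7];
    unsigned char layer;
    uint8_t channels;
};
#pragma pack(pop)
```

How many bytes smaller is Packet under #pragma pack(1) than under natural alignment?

natural layout:
  width at 0 (size 4, align 4) → ends 4
  pitch at 4 (size 2, align 2) → ends 6
  mip_level at 6 (size 2, align 2) → ends 8
  stride at 8 (size 8, align 8) → ends 16
  format at 16 (size 1, align 1) → ends 17
  pad 3 to align 4 for depth
  depth at 20 (size 28, align 4) → ends 48
  layer at 48 (size 1, align 1) → ends 49
  channels at 49 (size 1, align 1) → ends 50
  tail pad 6 to reach multiple of 8
  total 56 bytes, alignment 8
packed(1) layout:
  width at 0 (size 4, align 1) → ends 4
  pitch at 4 (size 2, align 1) → ends 6
  mip_level at 6 (size 2, align 1) → ends 8
  stride at 8 (size 8, align 1) → ends 16
  format at 16 (size 1, align 1) → ends 17
  depth at 17 (size 28, align 1) → ends 45
  layer at 45 (size 1, align 1) → ends 46
  channels at 46 (size 1, align 1) → ends 47
  total 47 bytes, alignment 1
56 − 47 = 9

9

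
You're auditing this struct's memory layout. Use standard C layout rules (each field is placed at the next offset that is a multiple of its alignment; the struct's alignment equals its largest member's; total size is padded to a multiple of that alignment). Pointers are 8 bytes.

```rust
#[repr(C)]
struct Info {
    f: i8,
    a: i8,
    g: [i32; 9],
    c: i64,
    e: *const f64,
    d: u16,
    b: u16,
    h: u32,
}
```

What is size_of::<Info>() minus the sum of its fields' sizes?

0..1  f  (1B, 1-aligned)
1..2  a  (1B, 1-aligned)
2..4  -- padding (2B)
4..40  g  (36B, 4-aligned)
40..48  c  (8B, 8-aligned)
48..56  e  (8B, 8-aligned)
56..58  d  (2B, 2-aligned)
58..60  b  (2B, 2-aligned)
60..64  h  (4B, 4-aligned)
sizeof = 64, alignof = 8
data bytes 62, size 64 → padding 2

2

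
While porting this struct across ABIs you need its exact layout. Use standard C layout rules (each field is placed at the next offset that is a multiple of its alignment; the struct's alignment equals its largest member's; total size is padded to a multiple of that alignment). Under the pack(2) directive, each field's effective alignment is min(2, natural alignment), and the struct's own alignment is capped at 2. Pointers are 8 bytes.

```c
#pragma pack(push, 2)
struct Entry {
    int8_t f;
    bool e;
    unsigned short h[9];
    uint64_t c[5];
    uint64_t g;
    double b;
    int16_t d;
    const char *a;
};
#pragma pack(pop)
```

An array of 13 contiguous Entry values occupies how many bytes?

f at 0 (size 1, align 1) → ends 1
e at 1 (size 1, align 1) → ends 2
h at 2 (size 18, align 2) → ends 20
c at 20 (size 40, align 2) → ends 60
g at 60 (size 8, align 2) → ends 68
b at 68 (size 8, align 2) → ends 76
d at 76 (size 2, align 2) → ends 78
a at 78 (size 8, align 2) → ends 86
total 86 bytes, alignment 2
array of 13: 13 × 86 = 1118

1118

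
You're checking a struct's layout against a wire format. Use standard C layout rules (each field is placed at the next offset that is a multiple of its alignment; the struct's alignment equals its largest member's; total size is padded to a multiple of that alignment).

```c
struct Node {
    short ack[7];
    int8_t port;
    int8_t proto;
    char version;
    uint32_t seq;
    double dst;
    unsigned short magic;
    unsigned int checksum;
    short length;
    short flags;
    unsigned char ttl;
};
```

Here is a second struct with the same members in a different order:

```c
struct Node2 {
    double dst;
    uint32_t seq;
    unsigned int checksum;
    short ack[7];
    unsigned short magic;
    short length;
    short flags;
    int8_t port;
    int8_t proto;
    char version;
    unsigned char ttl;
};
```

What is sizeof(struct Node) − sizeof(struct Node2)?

8

ack at 0 (size 14, align 2) → ends 14
port at 14 (size 1, align 1) → ends 15
proto at 15 (size 1, align 1) → ends 16
version at 16 (size 1, align 1) → ends 17
pad 3 to align 4 for seq
seq at 20 (size 4, align 4) → ends 24
dst at 24 (size 8, align 8) → ends 32
magic at 32 (size 2, align 2) → ends 34
pad 2 to align 4 for checksum
checksum at 36 (size 4, align 4) → ends 40
length at 40 (size 2, align 2) → ends 42
flags at 42 (size 2, align 2) → ends 44
ttl at 44 (size 1, align 1) → ends 45
tail pad 3 to reach multiple of 8
total 48 bytes, alignment 8
— Node2 —
dst at 0 (size 8, align 8) → ends 8
seq at 8 (size 4, align 4) → ends 12
checksum at 12 (size 4, align 4) → ends 16
ack at 16 (size 14, align 2) → ends 30
magic at 30 (size 2, align 2) → ends 32
length at 32 (size 2, align 2) → ends 34
flags at 34 (size 2, align 2) → ends 36
port at 36 (size 1, align 1) → ends 37
proto at 37 (size 1, align 1) → ends 38
version at 38 (size 1, align 1) → ends 39
ttl at 39 (size 1, align 1) → ends 40
total 40 bytes, alignment 8
48 − 40 = 8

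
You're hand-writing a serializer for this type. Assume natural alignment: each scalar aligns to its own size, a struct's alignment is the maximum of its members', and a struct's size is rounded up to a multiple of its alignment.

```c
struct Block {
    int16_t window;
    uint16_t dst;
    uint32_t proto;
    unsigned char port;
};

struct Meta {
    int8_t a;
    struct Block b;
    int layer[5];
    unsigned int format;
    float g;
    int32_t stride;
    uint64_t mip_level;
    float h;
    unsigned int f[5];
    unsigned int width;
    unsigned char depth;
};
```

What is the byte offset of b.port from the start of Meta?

12

Block: @0: window [2B, align 2] → 2; @2: dst [2B, align 2] → 4; @4: proto [4B, align 4] → 8; @8: port [1B, align 1] → 9; +3 tail pad (align 4); size 12, align 4
@0: a [1B, align 1] → 1
+3 pad (align 4)
@4: b [12B, align 4] → 16
within Block: port at 8
4 + 8 = 12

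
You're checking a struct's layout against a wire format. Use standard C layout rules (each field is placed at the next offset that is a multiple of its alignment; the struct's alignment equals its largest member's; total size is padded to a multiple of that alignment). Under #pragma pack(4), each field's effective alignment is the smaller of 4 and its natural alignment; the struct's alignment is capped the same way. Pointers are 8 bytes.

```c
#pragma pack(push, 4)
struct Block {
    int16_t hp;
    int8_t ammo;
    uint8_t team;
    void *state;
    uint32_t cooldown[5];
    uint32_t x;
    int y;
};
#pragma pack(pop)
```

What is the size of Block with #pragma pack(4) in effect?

hp at 0 (size 2, align 2) → ends 2
ammo at 2 (size 1, align 1) → ends 3
team at 3 (size 1, align 1) → ends 4
state at 4 (size 8, align 4) → ends 12
cooldown at 12 (size 20, align 4) → ends 32
x at 32 (size 4, align 4) → ends 36
y at 36 (size 4, align 4) → ends 40
total 40 bytes, alignment 4

40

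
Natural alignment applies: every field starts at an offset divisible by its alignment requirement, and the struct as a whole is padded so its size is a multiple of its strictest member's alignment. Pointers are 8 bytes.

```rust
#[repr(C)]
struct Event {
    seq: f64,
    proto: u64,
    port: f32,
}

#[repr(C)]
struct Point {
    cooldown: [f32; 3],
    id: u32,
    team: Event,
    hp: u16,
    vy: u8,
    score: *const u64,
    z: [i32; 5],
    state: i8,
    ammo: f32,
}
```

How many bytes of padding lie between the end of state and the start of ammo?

3

Event: @0: seq [8B, align 8] → 8; @8: proto [8B, align 8] → 16; @16: port [4B, align 4] → 20; +4 tail pad (align 8); size 24, align 8
@0: cooldown [12B, align 4] → 12
@12: id [4B, align 4] → 16
@16: team [24B, align 8] → 40
@40: hp [2B, align 2] → 42
@42: vy [1B, align 1] → 43
+5 pad (align 8)
@48: score [8B, align 8] → 56
@56: z [20B, align 4] → 76
@76: state [1B, align 1] → 77
+3 pad (align 4)
@80: ammo [4B, align 4] → 84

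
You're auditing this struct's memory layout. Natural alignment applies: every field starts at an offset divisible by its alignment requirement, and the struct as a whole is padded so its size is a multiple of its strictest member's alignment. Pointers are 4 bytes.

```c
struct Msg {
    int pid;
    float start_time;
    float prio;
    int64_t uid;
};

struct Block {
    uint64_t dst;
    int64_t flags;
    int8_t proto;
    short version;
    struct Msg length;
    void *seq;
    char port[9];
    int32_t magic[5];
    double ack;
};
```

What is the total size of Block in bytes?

96

Msg: @0: pid [4B, align 4] → 4; @4: start_time [4B, align 4] → 8; @8: prio [4B, align 4] → 12; +4 pad (align 8); @16: uid [8B, align 8] → 24; size 24, align 8
@0: dst [8B, align 8] → 8
@8: flags [8B, align 8] → 16
@16: proto [1B, align 1] → 17
+1 pad (align 2)
@18: version [2B, align 2] → 20
+4 pad (align 8)
@24: length [24B, align 8] → 48
@48: seq [4B, align 4] → 52
@52: port [9B, align 1] → 61
+3 pad (align 4)
@64: magic [20B, align 4] → 84
+4 pad (align 8)
@88: ack [8B, align 8] → 96
size 96, align 8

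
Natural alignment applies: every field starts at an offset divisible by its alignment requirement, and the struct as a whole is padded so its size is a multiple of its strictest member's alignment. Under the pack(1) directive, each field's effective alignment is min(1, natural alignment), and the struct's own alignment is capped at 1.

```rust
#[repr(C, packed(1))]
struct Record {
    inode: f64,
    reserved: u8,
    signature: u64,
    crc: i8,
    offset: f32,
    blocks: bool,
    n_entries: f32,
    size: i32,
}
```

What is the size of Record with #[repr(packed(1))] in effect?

@0: inode [8B, align 1] → 8
@8: reserved [1B, align 1] → 9
@9: signature [8B, align 1] → 17
@17: crc [1B, align 1] → 18
@18: offset [4B, align 1] → 22
@22: blocks [1B, align 1] → 23
@23: n_entries [4B, align 1] → 27
@27: size [4B, align 1] → 31
size 31, align 1

31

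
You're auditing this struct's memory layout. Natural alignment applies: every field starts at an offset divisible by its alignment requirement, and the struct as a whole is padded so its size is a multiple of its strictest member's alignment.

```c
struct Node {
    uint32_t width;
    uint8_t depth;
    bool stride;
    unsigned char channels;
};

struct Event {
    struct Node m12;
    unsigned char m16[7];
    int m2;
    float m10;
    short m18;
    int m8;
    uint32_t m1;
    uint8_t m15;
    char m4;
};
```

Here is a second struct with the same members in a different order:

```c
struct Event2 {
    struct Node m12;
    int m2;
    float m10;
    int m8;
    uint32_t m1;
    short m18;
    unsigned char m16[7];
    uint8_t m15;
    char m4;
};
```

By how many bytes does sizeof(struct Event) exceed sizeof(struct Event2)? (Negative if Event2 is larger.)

Node: @0: width [4B, align 4] → 4; @4: depth [1B, align 1] → 5; @5: stride [1B, align 1] → 6; @6: channels [1B, align 1] → 7; +1 tail pad (align 4); size 8, align 4
@0: m12 [8B, align 4] → 8
@8: m16 [7B, align 1] → 15
+1 pad (align 4)
@16: m2 [4B, align 4] → 20
@20: m10 [4B, align 4] → 24
@24: m18 [2B, align 2] → 26
+2 pad (align 4)
@28: m8 [4B, align 4] → 32
@32: m1 [4B, align 4] → 36
@36: m15 [1B, align 1] → 37
@37: m4 [1B, align 1] → 38
+2 tail pad (align 4)
size 40, align 4
— Event2 —
@0: m12 [8B, align 4] → 8
@8: m2 [4B, align 4] → 12
@12: m10 [4B, align 4] → 16
@16: m8 [4B, align 4] → 20
@20: m1 [4B, align 4] → 24
@24: m18 [2B, align 2] → 26
@26: m16 [7B, align 1] → 33
@33: m15 [1B, align 1] → 34
@34: m4 [1B, align 1] → 35
+1 tail pad (align 4)
size 36, align 4
40 − 36 = 4

4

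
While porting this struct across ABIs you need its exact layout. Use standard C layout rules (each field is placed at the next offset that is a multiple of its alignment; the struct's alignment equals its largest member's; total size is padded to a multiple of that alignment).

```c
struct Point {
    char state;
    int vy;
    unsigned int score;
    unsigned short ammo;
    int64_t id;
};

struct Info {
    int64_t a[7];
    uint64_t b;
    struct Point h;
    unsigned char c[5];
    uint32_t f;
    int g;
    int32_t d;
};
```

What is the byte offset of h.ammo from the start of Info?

76

Point: state at 0 (size 1, align 1) → ends 1; pad 3 to align 4 for vy; vy at 4 (size 4, align 4) → ends 8; score at 8 (size 4, align 4) → ends 12; ammo at 12 (size 2, align 2) → ends 14; pad 2 to align 8 for id; id at 16 (size 8, align 8) → ends 24; total 24 bytes, alignment 8
a at 0 (size 56, align 8) → ends 56
b at 56 (size 8, align 8) → ends 64
h at 64 (size 24, align 8) → ends 88
within Point: ammo at 12
64 + 12 = 76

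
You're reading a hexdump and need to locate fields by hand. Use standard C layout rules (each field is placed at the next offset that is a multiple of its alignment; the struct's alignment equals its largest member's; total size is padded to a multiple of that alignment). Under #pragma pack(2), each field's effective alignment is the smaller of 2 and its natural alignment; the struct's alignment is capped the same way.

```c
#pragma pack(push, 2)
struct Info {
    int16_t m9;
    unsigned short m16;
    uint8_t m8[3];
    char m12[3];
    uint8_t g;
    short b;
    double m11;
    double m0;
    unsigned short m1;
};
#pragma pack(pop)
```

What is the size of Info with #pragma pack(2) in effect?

32

@0: m9 [2B, align 2] → 2
@2: m16 [2B, align 2] → 4
@4: m8 [3B, align 1] → 7
@7: m12 [3B, align 1] → 10
@10: g [1B, align 1] → 11
+1 pad (align 2)
@12: b [2B, align 2] → 14
@14: m11 [8B, align 2] → 22
@22: m0 [8B, align 2] → 30
@30: m1 [2B, align 2] → 32
size 32, align 2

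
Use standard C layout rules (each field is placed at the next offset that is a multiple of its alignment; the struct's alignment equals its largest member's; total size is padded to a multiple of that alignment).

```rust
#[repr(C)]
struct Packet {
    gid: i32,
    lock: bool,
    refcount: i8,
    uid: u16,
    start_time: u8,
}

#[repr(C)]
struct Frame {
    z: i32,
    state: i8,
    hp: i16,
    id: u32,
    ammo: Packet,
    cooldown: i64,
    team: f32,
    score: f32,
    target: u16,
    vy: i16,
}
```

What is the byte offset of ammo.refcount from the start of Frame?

17

Packet: 0..4  gid  (4B, 4-aligned); 4..5  lock  (1B, 1-aligned); 5..6  refcount  (1B, 1-aligned); 6..8  uid  (2B, 2-aligned); 8..9  start_time  (1B, 1-aligned); 9..12  -- tail padding (3B); sizeof = 12, alignof = 4
0..4  z  (4B, 4-aligned)
4..5  state  (1B, 1-aligned)
5..6  -- padding (1B)
6..8  hp  (2B, 2-aligned)
8..12  id  (4B, 4-aligned)
12..24  ammo  (12B, 4-aligned)
within Packet: refcount at 5
12 + 5 = 17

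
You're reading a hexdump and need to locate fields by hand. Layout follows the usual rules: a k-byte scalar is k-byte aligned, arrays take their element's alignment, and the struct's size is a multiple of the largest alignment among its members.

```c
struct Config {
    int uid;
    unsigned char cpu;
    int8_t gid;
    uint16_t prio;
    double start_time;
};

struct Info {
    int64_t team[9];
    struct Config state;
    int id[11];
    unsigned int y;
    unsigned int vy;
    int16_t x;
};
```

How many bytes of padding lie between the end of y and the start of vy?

Config: 0..4  uid  (4B, 4-aligned); 4..5  cpu  (1B, 1-aligned); 5..6  gid  (1B, 1-aligned); 6..8  prio  (2B, 2-aligned); 8..16  start_time  (8B, 8-aligned); sizeof = 16, alignof = 8
0..72  team  (72B, 8-aligned)
72..88  state  (16B, 8-aligned)
88..132  id  (44B, 4-aligned)
132..136  y  (4B, 4-aligned)
136..140  vy  (4B, 4-aligned)

0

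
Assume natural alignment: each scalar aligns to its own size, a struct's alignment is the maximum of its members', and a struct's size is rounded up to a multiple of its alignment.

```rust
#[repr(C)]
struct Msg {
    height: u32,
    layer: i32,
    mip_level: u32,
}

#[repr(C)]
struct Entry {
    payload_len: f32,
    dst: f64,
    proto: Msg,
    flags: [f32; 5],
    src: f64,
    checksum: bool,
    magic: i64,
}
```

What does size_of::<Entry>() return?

Msg: 0..4  height  (4B, 4-aligned); 4..8  layer  (4B, 4-aligned); 8..12  mip_level  (4B, 4-aligned); sizeof = 12, alignof = 4
0..4  payload_len  (4B, 4-aligned)
4..8  -- padding (4B)
8..16  dst  (8B, 8-aligned)
16..28  proto  (12B, 4-aligned)
28..48  flags  (20B, 4-aligned)
48..56  src  (8B, 8-aligned)
56..57  checksum  (1B, 1-aligned)
57..64  -- padding (7B)
64..72  magic  (8B, 8-aligned)
sizeof = 72, alignof = 8

72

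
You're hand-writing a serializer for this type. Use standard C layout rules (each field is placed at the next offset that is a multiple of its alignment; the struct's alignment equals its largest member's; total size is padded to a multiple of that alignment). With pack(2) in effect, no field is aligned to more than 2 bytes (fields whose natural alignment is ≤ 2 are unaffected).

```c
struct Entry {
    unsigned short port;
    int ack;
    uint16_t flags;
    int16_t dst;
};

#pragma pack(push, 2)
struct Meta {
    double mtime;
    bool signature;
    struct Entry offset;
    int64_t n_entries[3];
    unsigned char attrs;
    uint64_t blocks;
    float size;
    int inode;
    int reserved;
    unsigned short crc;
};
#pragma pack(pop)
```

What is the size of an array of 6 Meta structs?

420

Entry: port at 0 (size 2, align 2) → ends 2; pad 2 to align 4 for ack; ack at 4 (size 4, align 4) → ends 8; flags at 8 (size 2, align 2) → ends 10; dst at 10 (size 2, align 2) → ends 12; total 12 bytes, alignment 4
mtime at 0 (size 8, align 2) → ends 8
signature at 8 (size 1, align 1) → ends 9
pad 1 to align 2 for offset
offset at 10 (size 12, align 2) → ends 22
n_entries at 22 (size 24, align 2) → ends 46
attrs at 46 (size 1, align 1) → ends 47
pad 1 to align 2 for blocks
blocks at 48 (size 8, align 2) → ends 56
size at 56 (size 4, align 2) → ends 60
inode at 60 (size 4, align 2) → ends 64
reserved at 64 (size 4, align 2) → ends 68
crc at 68 (size 2, align 2) → ends 70
total 70 bytes, alignment 2
array of 6: 6 × 70 = 420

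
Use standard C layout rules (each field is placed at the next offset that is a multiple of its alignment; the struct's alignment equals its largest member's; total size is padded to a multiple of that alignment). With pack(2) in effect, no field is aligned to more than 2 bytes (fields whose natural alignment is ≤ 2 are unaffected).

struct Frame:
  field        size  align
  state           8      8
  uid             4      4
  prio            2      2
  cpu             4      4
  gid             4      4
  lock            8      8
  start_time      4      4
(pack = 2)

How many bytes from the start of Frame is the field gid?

0..8  state  (8B, 2-aligned)
8..12  uid  (4B, 2-aligned)
12..14  prio  (2B, 2-aligned)
14..18  cpu  (4B, 2-aligned)
18..22  gid  (4B, 2-aligned)

18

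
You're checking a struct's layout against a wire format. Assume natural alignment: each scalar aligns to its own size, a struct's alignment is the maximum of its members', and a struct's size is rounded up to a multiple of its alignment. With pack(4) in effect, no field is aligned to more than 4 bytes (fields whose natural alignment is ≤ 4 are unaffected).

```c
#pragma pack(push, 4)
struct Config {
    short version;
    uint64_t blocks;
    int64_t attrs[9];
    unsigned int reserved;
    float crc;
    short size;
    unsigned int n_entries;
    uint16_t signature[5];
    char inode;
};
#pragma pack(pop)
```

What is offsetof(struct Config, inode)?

110

0..2  version  (2B, 2-aligned)
2..4  -- padding (2B)
4..12  blocks  (8B, 4-aligned)
12..84  attrs  (72B, 4-aligned)
84..88  reserved  (4B, 4-aligned)
88..92  crc  (4B, 4-aligned)
92..94  size  (2B, 2-aligned)
94..96  -- padding (2B)
96..100  n_entries  (4B, 4-aligned)
100..110  signature  (10B, 2-aligned)
110..111  inode  (1B, 1-aligned)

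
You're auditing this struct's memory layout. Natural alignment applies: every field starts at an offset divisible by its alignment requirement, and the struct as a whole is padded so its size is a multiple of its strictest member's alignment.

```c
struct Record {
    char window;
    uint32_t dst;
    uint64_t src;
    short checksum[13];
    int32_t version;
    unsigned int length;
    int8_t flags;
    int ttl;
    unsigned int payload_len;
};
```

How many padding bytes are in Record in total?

@0: window [1B, align 1] → 1
+3 pad (align 4)
@4: dst [4B, align 4] → 8
@8: src [8B, align 8] → 16
@16: checksum [26B, align 2] → 42
+2 pad (align 4)
@44: version [4B, align 4] → 48
@48: length [4B, align 4] → 52
@52: flags [1B, align 1] → 53
+3 pad (align 4)
@56: ttl [4B, align 4] → 60
@60: payload_len [4B, align 4] → 64
size 64, align 8
data bytes 56, size 64 → padding 8

8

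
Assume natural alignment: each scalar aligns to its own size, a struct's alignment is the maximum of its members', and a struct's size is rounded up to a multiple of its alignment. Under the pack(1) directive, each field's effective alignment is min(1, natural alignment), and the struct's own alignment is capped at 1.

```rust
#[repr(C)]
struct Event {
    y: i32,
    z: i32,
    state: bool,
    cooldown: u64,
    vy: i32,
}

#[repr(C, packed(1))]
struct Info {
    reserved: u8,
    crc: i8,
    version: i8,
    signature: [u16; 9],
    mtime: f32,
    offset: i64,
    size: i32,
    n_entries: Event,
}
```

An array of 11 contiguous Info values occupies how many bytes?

759

Event: y at 0 (size 4, align 4) → ends 4; z at 4 (size 4, align 4) → ends 8; state at 8 (size 1, align 1) → ends 9; pad 7 to align 8 for cooldown; cooldown at 16 (size 8, align 8) → ends 24; vy at 24 (size 4, align 4) → ends 28; tail pad 4 to reach multiple of 8; total 32 bytes, alignment 8
reserved at 0 (size 1, align 1) → ends 1
crc at 1 (size 1, align 1) → ends 2
version at 2 (size 1, align 1) → ends 3
signature at 3 (size 18, align 1) → ends 21
mtime at 21 (size 4, align 1) → ends 25
offset at 25 (size 8, align 1) → ends 33
size at 33 (size 4, align 1) → ends 37
n_entries at 37 (size 32, align 1) → ends 69
total 69 bytes, alignment 1
array of 11: 11 × 69 = 759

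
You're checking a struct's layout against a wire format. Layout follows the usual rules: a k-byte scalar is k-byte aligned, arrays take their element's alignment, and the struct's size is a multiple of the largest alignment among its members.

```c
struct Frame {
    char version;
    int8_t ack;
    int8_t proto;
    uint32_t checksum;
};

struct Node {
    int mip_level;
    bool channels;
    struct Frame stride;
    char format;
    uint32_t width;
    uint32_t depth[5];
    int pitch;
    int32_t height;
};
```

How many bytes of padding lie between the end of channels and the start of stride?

3

Frame: version at 0 (size 1, align 1) → ends 1; ack at 1 (size 1, align 1) → ends 2; proto at 2 (size 1, align 1) → ends 3; pad 1 to align 4 for checksum; checksum at 4 (size 4, align 4) → ends 8; total 8 bytes, alignment 4
mip_level at 0 (size 4, align 4) → ends 4
channels at 4 (size 1, align 1) → ends 5
pad 3 to align 4 for stride
stride at 8 (size 8, align 4) → ends 16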